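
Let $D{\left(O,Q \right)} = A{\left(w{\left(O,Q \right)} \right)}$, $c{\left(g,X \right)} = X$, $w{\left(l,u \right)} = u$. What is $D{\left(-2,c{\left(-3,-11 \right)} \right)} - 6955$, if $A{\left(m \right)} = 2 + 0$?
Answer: $-6953$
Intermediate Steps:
$A{\left(m \right)} = 2$
$D{\left(O,Q \right)} = 2$
$D{\left(-2,c{\left(-3,-11 \right)} \right)} - 6955 = 2 - 6955 = -6953$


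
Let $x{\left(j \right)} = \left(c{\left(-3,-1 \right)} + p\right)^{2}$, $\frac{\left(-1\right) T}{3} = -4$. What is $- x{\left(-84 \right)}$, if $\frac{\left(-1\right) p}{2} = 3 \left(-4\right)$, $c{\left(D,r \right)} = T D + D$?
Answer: $-225$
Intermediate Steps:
$T = 12$ ($T = \left(-3\right) \left(-4\right) = 12$)
$c{\left(D,r \right)} = 13 D$ ($c{\left(D,r \right)} = 12 D + D = 13 D$)
$p = 24$ ($p = - 2 \cdot 3 \left(-4\right) = \left(-2\right) \left(-12\right) = 24$)
$x{\left(j \right)} = 225$ ($x{\left(j \right)} = \left(13 \left(-3\right) + 24\right)^{2} = \left(-39 + 24\right)^{2} = \left(-15\right)^{2} = 225$)
$- x{\left(-84 \right)} = \left(-1\right) 225 = -225$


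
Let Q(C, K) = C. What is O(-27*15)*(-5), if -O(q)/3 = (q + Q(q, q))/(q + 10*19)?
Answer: 2430/43 ≈ 56.512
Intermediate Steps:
O(q) = -6*q/(190 + q) (O(q) = -3*(q + q)/(q + 10*19) = -3*2*q/(q + 190) = -3*2*q/(190 + q) = -6*q/(190 + q))
O(-27*15)*(-5) = -6*(-27*15)/(190 - 27*15)*(-5) = -6*(-405)/(190 - 405)*(-5) = -6*(-405)/(-215)*(-5) = -6*(-405)*(-1/215)*(-5) = -486/43*(-5) = 2430/43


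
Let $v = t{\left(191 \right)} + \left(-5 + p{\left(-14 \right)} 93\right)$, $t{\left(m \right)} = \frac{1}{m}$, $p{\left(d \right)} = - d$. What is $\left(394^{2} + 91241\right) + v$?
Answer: $\frac{47324835}{191} \approx 2.4777 \cdot 10^{5}$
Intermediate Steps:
$v = \frac{247728}{191}$ ($v = \frac{1}{191} - \left(5 - \left(-1\right) \left(-14\right) 93\right) = \frac{1}{191} + \left(-5 + 14 \cdot 93\right) = \frac{1}{191} + \left(-5 + 1302\right) = \frac{1}{191} + 1297 = \frac{247728}{191} \approx 1297.0$)
$\left(394^{2} + 91241\right) + v = \left(394^{2} + 91241\right) + \frac{247728}{191} = \left(155236 + 91241\right) + \frac{247728}{191} = 246477 + \frac{247728}{191} = \frac{47324835}{191}$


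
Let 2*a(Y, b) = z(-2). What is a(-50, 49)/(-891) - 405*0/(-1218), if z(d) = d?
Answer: 1/891 ≈ 0.0011223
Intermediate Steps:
a(Y, b) = -1 (a(Y, b) = (1/2)*(-2) = -1)
a(-50, 49)/(-891) - 405*0/(-1218) = -1/(-891) - 405*0/(-1218) = -1*(-1/891) + 0*(-1/1218) = 1/891 + 0 = 1/891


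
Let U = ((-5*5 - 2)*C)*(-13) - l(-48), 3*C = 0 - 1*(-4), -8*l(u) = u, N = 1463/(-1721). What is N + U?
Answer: 793639/1721 ≈ 461.15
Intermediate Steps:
N = -1463/1721 (N = 1463*(-1/1721) = -1463/1721 ≈ -0.85009)
l(u) = -u/8
C = 4/3 (C = (0 - 1*(-4))/3 = (0 + 4)/3 = (1/3)*4 = 4/3 ≈ 1.3333)
U = 462 (U = ((-5*5 - 2)*(4/3))*(-13) - (-1)*(-48)/8 = ((-25 - 2)*(4/3))*(-13) - 1*6 = -27*4/3*(-13) - 6 = -36*(-13) - 6 = 468 - 6 = 462)
N + U = -1463/1721 + 462 = 793639/1721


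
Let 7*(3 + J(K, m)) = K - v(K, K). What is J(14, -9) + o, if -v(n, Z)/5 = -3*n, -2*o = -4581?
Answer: 4519/2 ≈ 2259.5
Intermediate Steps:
o = 4581/2 (o = -½*(-4581) = 4581/2 ≈ 2290.5)
v(n, Z) = 15*n (v(n, Z) = -(-15)*n = 15*n)
J(K, m) = -3 - 2*K (J(K, m) = -3 + (K - 15*K)/7 = -3 + (-14*K)/7 = -3 - 2*K)
J(14, -9) + o = (-3 - 2*14) + 4581/2 = (-3 - 28) + 4581/2 = -31 + 4581/2 = 4519/2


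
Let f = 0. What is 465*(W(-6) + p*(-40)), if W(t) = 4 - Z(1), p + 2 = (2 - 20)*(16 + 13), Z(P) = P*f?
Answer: 9748260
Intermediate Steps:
Z(P) = 0 (Z(P) = P*0 = 0)
p = -524 (p = -2 + (2 - 20)*(16 + 13) = -2 - 18*29 = -2 - 522 = -524)
W(t) = 4 (W(t) = 4 - 1*0 = 4 + 0 = 4)
465*(W(-6) + p*(-40)) = 465*(4 - 524*(-40)) = 465*(4 + 20960) = 465*20964 = 9748260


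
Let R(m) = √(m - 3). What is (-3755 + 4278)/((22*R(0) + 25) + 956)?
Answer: 171021/321271 - 11506*I*√3/963813 ≈ 0.53233 - 0.020677*I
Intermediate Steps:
R(m) = √(-3 + m)
(-3755 + 4278)/((22*R(0) + 25) + 956) = (-3755 + 4278)/((22*√(-3 + 0) + 25) + 956) = 523/((22*√(-3) + 25) + 956) = 523/((22*(I*√3) + 25) + 956) = 523/((22*I*√3 + 25) + 956) = 523/((25 + 22*I*√3) + 956) = 523/(981 + 22*I*√3)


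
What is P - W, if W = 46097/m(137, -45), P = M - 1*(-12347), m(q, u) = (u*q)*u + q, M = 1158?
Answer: 3748428713/277562 ≈ 13505.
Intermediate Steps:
m(q, u) = q + q*u**2 (m(q, u) = (q*u)*u + q = q*u**2 + q = q + q*u**2)
P = 13505 (P = 1158 - 1*(-12347) = 1158 + 12347 = 13505)
W = 46097/277562 (W = 46097/((137*(1 + (-45)**2))) = 46097/((137*(1 + 2025))) = 46097/((137*2026)) = 46097/277562 ≈ 0.16608)
P - W = 13505 - 1*46097/277562 = 13505 - 46097/277562 = 3748428713/277562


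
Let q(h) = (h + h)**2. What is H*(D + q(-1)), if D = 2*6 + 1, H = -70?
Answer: -1190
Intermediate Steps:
q(h) = 4*h**2 (q(h) = (2*h)**2 = 4*h**2)
D = 13 (D = 12 + 1 = 13)
H*(D + q(-1)) = -70*(13 + 4*(-1)**2) = -70*(13 + 4*1) = -70*(13 + 4) = -70*17 = -1190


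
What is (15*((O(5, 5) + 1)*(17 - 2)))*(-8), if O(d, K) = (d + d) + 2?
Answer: -23400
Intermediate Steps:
O(d, K) = 2 + 2*d (O(d, K) = 2*d + 2 = 2 + 2*d)
(15*((O(5, 5) + 1)*(17 - 2)))*(-8) = (15*(((2 + 2*5) + 1)*(17 - 2)))*(-8) = (15*(((2 + 10) + 1)*15))*(-8) = (15*((12 + 1)*15))*(-8) = (15*(13*15))*(-8) = (15*195)*(-8) = 2925*(-8) = -23400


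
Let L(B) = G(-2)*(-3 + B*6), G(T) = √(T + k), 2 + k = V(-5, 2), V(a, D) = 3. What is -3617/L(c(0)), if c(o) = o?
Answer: -3617*I/3 ≈ -1205.7*I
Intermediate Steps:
k = 1 (k = -2 + 3 = 1)
G(T) = √(1 + T) (G(T) = √(T + 1) = √(1 + T))
L(B) = I*(-3 + 6*B) (L(B) = √(1 - 2)*(-3 + B*6) = √(-1)*(-3 + 6*B) = I*(-3 + 6*B))
-3617/L(c(0)) = -3617*(-I/(-3 + 6*0)) = -3617*(-I/(-3 + 0)) = -3617*I/3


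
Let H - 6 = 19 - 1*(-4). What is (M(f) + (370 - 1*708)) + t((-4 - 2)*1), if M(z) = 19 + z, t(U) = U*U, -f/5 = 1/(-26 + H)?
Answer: -854/3 ≈ -284.67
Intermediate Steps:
H = 29 (H = 6 + (19 - 1*(-4)) = 6 + (19 + 4) = 6 + 23 = 29)
f = -5/3 (f = -5/(-26 + 29) = -5/3 ≈ -1.6667)
t(U) = U²
(M(f) + (370 - 1*708)) + t((-4 - 2)*1) = ((19 - 5/3) + (370 - 1*708)) + ((-4 - 2)*1)² = (52/3 + (370 - 708)) + (-6*1)² = (52/3 - 338) + (-6)² = -962/3 + 36 = -854/3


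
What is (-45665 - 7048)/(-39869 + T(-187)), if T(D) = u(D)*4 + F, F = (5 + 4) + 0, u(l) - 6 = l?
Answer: 17571/13528 ≈ 1.2989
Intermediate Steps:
u(l) = 6 + l
F = 9 (F = 9 + 0 = 9)
T(D) = 33 + 4*D (T(D) = (6 + D)*4 + 9 = (24 + 4*D) + 9 = 33 + 4*D)
(-45665 - 7048)/(-39869 + T(-187)) = (-45665 - 7048)/(-39869 + (33 + 4*(-187))) = -52713/(-39869 + (33 - 748)) = -52713/(-39869 - 715) = -52713/(-40584) = -52713*(-1/40584) = 17571/13528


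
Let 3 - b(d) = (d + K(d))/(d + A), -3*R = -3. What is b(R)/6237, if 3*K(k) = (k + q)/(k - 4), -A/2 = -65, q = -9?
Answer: 320/668493 ≈ 0.00047869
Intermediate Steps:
R = 1 (R = -1/3*(-3) = 1)
A = 130 (A = -2*(-65) = 130)
K(k) = (-9 + k)/(3*(-4 + k)) (K(k) = ((k - 9)/(k - 4))/3 = ((-9 + k)/(-4 + k))/3 = (-9 + k)/(3*(-4 + k)))
b(d) = 3 - (d + (-9 + d)/(3*(-4 + d)))/(130 + d) (b(d) = 3 - (d + (-9 + d)/(3*(-4 + d)))/(d + 130) = 3 - (d + (-9 + d)/(3*(-4 + d)))/(130 + d))
b(R)/6237 = ((9 - 1*1 + 6*(-4 + 1)*(195 + 1))/(3*(-4 + 1)*(130 + 1)))/6237 = ((1/3)*(9 - 1 + 6*(-3)*196)/(-3*131))*(1/6237) = ((1/3)*(-1/3)*(1/131)*(9 - 1 - 3528))*(1/6237) = ((1/3)*(-1/3)*(1/131)*(-3520))*(1/6237) = (3520/1179)*(1/6237) = 320/668493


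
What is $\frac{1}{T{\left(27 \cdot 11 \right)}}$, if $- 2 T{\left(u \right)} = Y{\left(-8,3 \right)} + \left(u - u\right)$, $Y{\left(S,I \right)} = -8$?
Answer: $\frac{1}{4} \approx 0.25$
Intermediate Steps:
$T{\left(u \right)} = 4$ ($T{\left(u \right)} = - \frac{-8 + \left(u - u\right)}{2} = - \frac{-8 + 0}{2} = \left(- \frac{1}{2}\right) \left(-8\right) = 4$)
$\frac{1}{T{\left(27 \cdot 11 \right)}} = \frac{1}{4}$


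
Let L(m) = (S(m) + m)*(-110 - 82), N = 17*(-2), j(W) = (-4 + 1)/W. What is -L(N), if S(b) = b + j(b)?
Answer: -221664/17 ≈ -13039.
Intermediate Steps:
j(W) = -3/W
S(b) = b - 3/b
N = -34
L(m) = -384*m + 576/m (L(m) = ((m - 3/m) + m)*(-110 - 82) = (-3/m + 2*m)*(-192) = -384*m + 576/m)
-L(N) = -(-384*(-34) + 576/(-34)) = -(13056 + 576*(-1/34)) = -(13056 - 288/17) = -1*221664/17 = -221664/17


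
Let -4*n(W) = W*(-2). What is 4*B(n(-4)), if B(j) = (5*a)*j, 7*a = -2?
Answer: 80/7 ≈ 11.429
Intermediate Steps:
a = -2/7 (a = (⅐)*(-2) = -2/7 ≈ -0.28571)
n(W) = W/2 (n(W) = -W*(-2)/4 = -(-1)*W/2 = W/2)
B(j) = -10*j/7 (B(j) = (5*(-2/7))*j = -10*j/7)
4*B(n(-4)) = 4*(-5*(-4)/7) = 4*(-10/7*(-2)) = 4*(20/7) = 80/7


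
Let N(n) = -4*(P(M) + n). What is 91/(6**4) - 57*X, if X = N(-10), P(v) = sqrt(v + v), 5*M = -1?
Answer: -2954789/1296 + 228*I*sqrt(10)/5 ≈ -2279.9 + 144.2*I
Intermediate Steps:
M = -1/5 (M = (1/5)*(-1) = -1/5 ≈ -0.20000)
P(v) = sqrt(2)*sqrt(v) (P(v) = sqrt(2*v) = sqrt(2)*sqrt(v))
N(n) = -4*n - 4*I*sqrt(10)/5 (N(n) = -4*(sqrt(2)*sqrt(-1/5) + n) = -4*(sqrt(2)*(I*sqrt(5)/5) + n) = -4*(I*sqrt(10)/5 + n) = -4*(n + I*sqrt(10)/5) = -4*n - 4*I*sqrt(10)/5)
X = 40 - 4*I*sqrt(10)/5 (X = -4*(-10) - 4*I*sqrt(10)/5 = 40 - 4*I*sqrt(10)/5 ≈ 40.0 - 2.5298*I)
91/(6**4) - 57*X = 91/(6**4) - 57*(40 - 4*I*sqrt(10)/5) = 91/1296 + (-2280 + 228*I*sqrt(10)/5) = -2954789/1296 + 228*I*sqrt(10)/5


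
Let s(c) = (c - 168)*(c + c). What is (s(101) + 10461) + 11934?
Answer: 8861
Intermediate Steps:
s(c) = 2*c*(-168 + c) (s(c) = (-168 + c)*(2*c) = 2*c*(-168 + c))
(s(101) + 10461) + 11934 = (2*101*(-168 + 101) + 10461) + 11934 = (2*101*(-67) + 10461) + 11934 = (-13534 + 10461) + 11934 = -3073 + 11934 = 8861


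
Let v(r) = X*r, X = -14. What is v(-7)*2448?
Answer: 239904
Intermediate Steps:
v(r) = -14*r
v(-7)*2448 = -14*(-7)*2448 = 98*2448 = 239904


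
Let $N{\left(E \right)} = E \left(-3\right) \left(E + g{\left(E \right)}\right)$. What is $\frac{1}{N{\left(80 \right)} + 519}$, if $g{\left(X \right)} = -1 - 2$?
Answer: $- \frac{1}{17961} \approx -5.5676 \cdot 10^{-5}$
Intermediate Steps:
$g{\left(X \right)} = -3$
$N{\left(E \right)} = - 3 E \left(-3 + E\right)$ ($N{\left(E \right)} = E \left(-3\right) \left(E - 3\right) = - 3 E \left(-3 + E\right)$)
$\frac{1}{N{\left(80 \right)} + 519} = \frac{1}{3 \cdot 80 \left(3 - 80\right) + 519} = \frac{1}{3 \cdot 80 \left(-77\right) + 519} = \frac{1}{-18480 + 519} = \frac{1}{-17961} = - \frac{1}{17961}$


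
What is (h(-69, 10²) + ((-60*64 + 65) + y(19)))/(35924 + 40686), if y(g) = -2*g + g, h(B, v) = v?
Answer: -1847/38305 ≈ -0.048218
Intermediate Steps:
y(g) = -g
(h(-69, 10²) + ((-60*64 + 65) + y(19)))/(35924 + 40686) = (10² + ((-60*64 + 65) - 1*19))/(35924 + 40686) = (100 + ((-3840 + 65) - 19))/76610 = (100 + (-3775 - 19))*(1/76610) = (100 - 3794)*(1/76610) = -3694*1/76610 = -1847/38305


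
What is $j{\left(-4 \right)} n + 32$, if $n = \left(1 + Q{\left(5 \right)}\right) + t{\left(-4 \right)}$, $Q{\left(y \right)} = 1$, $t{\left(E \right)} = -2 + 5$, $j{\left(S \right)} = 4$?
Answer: $52$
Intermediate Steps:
$t{\left(E \right)} = 3$
$n = 5$ ($n = \left(1 + 1\right) + 3 = 2 + 3 = 5$)
$j{\left(-4 \right)} n + 32 = 4 \cdot 5 + 32 = 20 + 32 = 52$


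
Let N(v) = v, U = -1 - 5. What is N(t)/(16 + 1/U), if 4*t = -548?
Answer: -822/95 ≈ -8.6526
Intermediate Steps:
U = -6
t = -137 (t = (1/4)*(-548) = -137)
N(t)/(16 + 1/U) = -137/(16 + 1/(-6)) = -137/(16 - 1/6) = -137/(95/6) = (6/95)*(-137) = -822/95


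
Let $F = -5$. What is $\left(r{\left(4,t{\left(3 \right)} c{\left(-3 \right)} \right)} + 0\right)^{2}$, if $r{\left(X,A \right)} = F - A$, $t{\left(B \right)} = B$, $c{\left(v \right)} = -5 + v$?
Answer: $361$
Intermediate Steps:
$r{\left(X,A \right)} = -5 - A$
$\left(r{\left(4,t{\left(3 \right)} c{\left(-3 \right)} \right)} + 0\right)^{2} = \left(\left(-5 - 3 \left(-5 - 3\right)\right) + 0\right)^{2} = \left(\left(-5 - 3 \left(-8\right)\right) + 0\right)^{2} = \left(\left(-5 - -24\right) + 0\right)^{2} = \left(\left(-5 + 24\right) + 0\right)^{2} = \left(19 + 0\right)^{2} = 19^{2} = 361$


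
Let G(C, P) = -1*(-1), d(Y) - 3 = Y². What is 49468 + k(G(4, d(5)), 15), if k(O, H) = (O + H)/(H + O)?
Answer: 49469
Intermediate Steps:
d(Y) = 3 + Y²
G(C, P) = 1
k(O, H) = 1 (k(O, H) = (H + O)/(H + O) = 1)
49468 + k(G(4, d(5)), 15) = 49468 + 1 = 49469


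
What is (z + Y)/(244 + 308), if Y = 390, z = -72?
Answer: 53/92 ≈ 0.57609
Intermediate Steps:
(z + Y)/(244 + 308) = (-72 + 390)/(244 + 308) = 318/552 = 318*(1/552) = 53/92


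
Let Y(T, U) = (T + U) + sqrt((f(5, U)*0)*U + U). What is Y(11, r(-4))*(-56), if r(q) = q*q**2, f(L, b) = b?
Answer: 2968 - 448*I ≈ 2968.0 - 448.0*I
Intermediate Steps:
r(q) = q**3
Y(T, U) = T + U + sqrt(U) (Y(T, U) = (T + U) + sqrt((U*0)*U + U) = (T + U) + sqrt(0*U + U) = (T + U) + sqrt(0 + U) = (T + U) + sqrt(U) = T + U + sqrt(U))
Y(11, r(-4))*(-56) = (11 + (-4)**3 + sqrt((-4)**3))*(-56) = (11 - 64 + sqrt(-64))*(-56) = (11 - 64 + 8*I)*(-56) = (-53 + 8*I)*(-56) = 2968 - 448*I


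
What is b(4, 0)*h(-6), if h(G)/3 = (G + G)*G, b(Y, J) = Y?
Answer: 864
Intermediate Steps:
h(G) = 6*G² (h(G) = 3*((G + G)*G) = 3*((2*G)*G) = 3*(2*G²) = 6*G²)
b(4, 0)*h(-6) = 4*(6*(-6)²) = 4*(6*36) = 4*216 = 864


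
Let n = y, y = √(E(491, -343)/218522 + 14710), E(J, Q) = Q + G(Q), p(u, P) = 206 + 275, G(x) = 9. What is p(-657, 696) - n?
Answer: 481 - √175607463393323/109261 ≈ 359.72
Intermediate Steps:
p(u, P) = 481
E(J, Q) = 9 + Q (E(J, Q) = Q + 9 = 9 + Q)
y = √175607463393323/109261 (y = √((9 - 343)/218522 + 14710) = √(-334*1/218522 + 14710) = √(-167/109261 + 14710) = √(1607229143/109261) = √175607463393323/109261 ≈ 121.28)
n = √175607463393323/109261 ≈ 121.28
p(-657, 696) - n = 481 - √175607463393323/109261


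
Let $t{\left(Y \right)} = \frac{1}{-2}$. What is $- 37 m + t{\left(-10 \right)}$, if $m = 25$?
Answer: $- \frac{1851}{2} \approx -925.5$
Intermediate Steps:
$t{\left(Y \right)} = - \frac{1}{2}$
$- 37 m + t{\left(-10 \right)} = \left(-37\right) 25 - \frac{1}{2} = -925 - \frac{1}{2} = - \frac{1851}{2}$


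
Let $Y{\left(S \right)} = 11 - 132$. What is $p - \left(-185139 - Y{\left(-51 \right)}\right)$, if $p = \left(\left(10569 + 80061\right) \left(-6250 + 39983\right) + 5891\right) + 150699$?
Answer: $3057563398$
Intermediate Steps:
$Y{\left(S \right)} = -121$ ($Y{\left(S \right)} = 11 - 132 = -121$)
$p = 3057378380$ ($p = \left(90630 \cdot 33733 + 5891\right) + 150699 = \left(3057221790 + 5891\right) + 150699 = 3057227681 + 150699 = 3057378380$)
$p - \left(-185139 - Y{\left(-51 \right)}\right) = 3057378380 - \left(-185139 - -121\right) = 3057378380 - \left(-185139 + 121\right) = 3057378380 - -185018 = 3057378380 + 185018 = 3057563398$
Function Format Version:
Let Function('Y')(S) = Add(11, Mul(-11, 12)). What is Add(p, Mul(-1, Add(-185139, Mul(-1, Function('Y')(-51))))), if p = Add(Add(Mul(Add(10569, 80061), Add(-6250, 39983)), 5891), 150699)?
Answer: 3057563398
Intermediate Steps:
Function('Y')(S) = -121 (Function('Y')(S) = Add(11, -132) = -121)
p = 3057378380 (p = Add(Add(Mul(90630, 33733), 5891), 150699) = Add(Add(3057221790, 5891), 150699) = Add(3057227681, 150699) = 3057378380)
Add(p, Mul(-1, Add(-185139, Mul(-1, Function('Y')(-51))))) = Add(3057378380, Mul(-1, Add(-185139, Mul(-1, -121)))) = Add(3057378380, Mul(-1, Add(-185139, 121))) = Add(3057378380, Mul(-1, -185018)) = Add(3057378380, 185018) = 3057563398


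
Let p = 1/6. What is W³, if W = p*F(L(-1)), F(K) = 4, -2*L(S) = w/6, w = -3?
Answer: 8/27 ≈ 0.29630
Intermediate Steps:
p = ⅙ ≈ 0.16667
L(S) = ¼ (L(S) = -(-3)/(2*6) = -½*(-½) = ¼)
W = ⅔ (W = (⅙)*4 = ⅔ ≈ 0.66667)
W³ = (⅔)³ = 8/27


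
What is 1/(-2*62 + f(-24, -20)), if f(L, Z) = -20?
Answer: -1/144 ≈ -0.0069444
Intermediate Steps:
1/(-2*62 + f(-24, -20)) = 1/(-2*62 - 20) = 1/(-124 - 20) = 1/(-144) = -1/144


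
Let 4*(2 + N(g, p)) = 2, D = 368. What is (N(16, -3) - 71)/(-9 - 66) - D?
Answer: -11011/30 ≈ -367.03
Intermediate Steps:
N(g, p) = -3/2 (N(g, p) = -2 + (¼)*2 = -2 + ½ = -3/2)
(N(16, -3) - 71)/(-9 - 66) - D = (-3/2 - 71)/(-9 - 66) - 1*368 = -145/2/(-75) - 368 = -145/2*(-1/75) - 368 = 29/30 - 368 = -11011/30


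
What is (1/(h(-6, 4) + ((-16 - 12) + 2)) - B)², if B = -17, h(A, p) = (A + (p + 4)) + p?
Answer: 114921/400 ≈ 287.30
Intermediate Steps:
h(A, p) = 4 + A + 2*p (h(A, p) = (A + (4 + p)) + p = (4 + A + p) + p = 4 + A + 2*p)
(1/(h(-6, 4) + ((-16 - 12) + 2)) - B)² = (1/((4 - 6 + 2*4) + ((-16 - 12) + 2)) - 1*(-17))² = (1/((4 - 6 + 8) + (-28 + 2)) + 17)² = (1/(6 - 26) + 17)² = (1/(-20) + 17)² = (-1/20 + 17)² = (339/20)² = 114921/400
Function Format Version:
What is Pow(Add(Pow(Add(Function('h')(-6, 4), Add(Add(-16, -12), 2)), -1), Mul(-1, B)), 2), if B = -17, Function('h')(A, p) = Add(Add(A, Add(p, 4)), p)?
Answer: Rational(114921, 400) ≈ 287.30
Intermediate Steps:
Function('h')(A, p) = Add(4, A, Mul(2, p)) (Function('h')(A, p) = Add(Add(A, Add(4, p)), p) = Add(Add(4, A, p), p) = Add(4, A, Mul(2, p)))
Pow(Add(Pow(Add(Function('h')(-6, 4), Add(Add(-16, -12), 2)), -1), Mul(-1, B)), 2) = Pow(Add(Pow(Add(Add(4, -6, Mul(2, 4)), Add(Add(-16, -12), 2)), -1), Mul(-1, -17)), 2) = Pow(Add(Pow(Add(Add(4, -6, 8), Add(-28, 2)), -1), 17), 2) = Pow(Add(Pow(Add(6, -26), -1), 17), 2) = Pow(Add(Pow(-20, -1), 17), 2) = Pow(Add(Rational(-1, 20), 17), 2) = Pow(Rational(339, 20), 2) = Rational(114921, 400)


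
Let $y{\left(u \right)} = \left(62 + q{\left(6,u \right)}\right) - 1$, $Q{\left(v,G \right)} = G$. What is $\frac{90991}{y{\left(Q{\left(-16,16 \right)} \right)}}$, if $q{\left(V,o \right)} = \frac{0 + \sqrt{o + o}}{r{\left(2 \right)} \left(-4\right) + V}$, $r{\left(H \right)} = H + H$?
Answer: $\frac{138761275}{93017} + \frac{909910 \sqrt{2}}{93017} \approx 1505.6$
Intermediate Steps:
$r{\left(H \right)} = 2 H$
$q{\left(V,o \right)} = \frac{\sqrt{2} \sqrt{o}}{-16 + V}$ ($q{\left(V,o \right)} = \frac{0 + \sqrt{o + o}}{2 \cdot 2 \left(-4\right) + V} = \frac{0 + \sqrt{2 o}}{4 \left(-4\right) + V} = \frac{0 + \sqrt{2} \sqrt{o}}{-16 + V} = \frac{\sqrt{2} \sqrt{o}}{-16 + V}$)
$y{\left(u \right)} = 61 - \frac{\sqrt{2} \sqrt{u}}{10}$ ($y{\left(u \right)} = \left(62 + \frac{\sqrt{2} \sqrt{u}}{-16 + 6}\right) - 1 = \left(62 + \frac{\sqrt{2} \sqrt{u}}{-10}\right) - 1 = \left(62 + \sqrt{2} \sqrt{u} \left(- \frac{1}{10}\right)\right) - 1 = \left(62 - \frac{\sqrt{2} \sqrt{u}}{10}\right) - 1 = 61 - \frac{\sqrt{2} \sqrt{u}}{10}$)
$\frac{90991}{y{\left(Q{\left(-16,16 \right)} \right)}} = \frac{90991}{61 - \frac{\sqrt{2} \sqrt{16}}{10}} = \frac{90991}{61 - \frac{1}{10} \sqrt{2} \cdot 4} = \frac{90991}{61 - \frac{2 \sqrt{2}}{5}}$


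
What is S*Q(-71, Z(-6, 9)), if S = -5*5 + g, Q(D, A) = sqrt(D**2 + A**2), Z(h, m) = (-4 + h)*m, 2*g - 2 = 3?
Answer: -45*sqrt(13141)/2 ≈ -2579.3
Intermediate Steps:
g = 5/2 (g = 1 + (1/2)*3 = 1 + 3/2 = 5/2 ≈ 2.5000)
Z(h, m) = m*(-4 + h)
Q(D, A) = sqrt(A**2 + D**2)
S = -45/2 (S = -5*5 + 5/2 = -25 + 5/2 = -45/2 ≈ -22.500)
S*Q(-71, Z(-6, 9)) = -45*sqrt((9*(-4 - 6))**2 + (-71)**2)/2 = -45*sqrt((9*(-10))**2 + 5041)/2 = -45*sqrt((-90)**2 + 5041)/2 = -45*sqrt(8100 + 5041)/2 = -45*sqrt(13141)/2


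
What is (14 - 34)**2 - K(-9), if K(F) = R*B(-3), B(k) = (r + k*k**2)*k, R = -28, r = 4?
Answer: 2332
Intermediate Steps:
B(k) = k*(4 + k**3) (B(k) = (4 + k*k**2)*k = (4 + k**3)*k = k*(4 + k**3))
K(F) = -1932 (K(F) = -(-84)*(4 + (-3)**3) = -(-84)*(4 - 27) = -(-84)*(-23) = -28*69 = -1932)
(14 - 34)**2 - K(-9) = (14 - 34)**2 - 1*(-1932) = (-20)**2 + 1932 = 400 + 1932 = 2332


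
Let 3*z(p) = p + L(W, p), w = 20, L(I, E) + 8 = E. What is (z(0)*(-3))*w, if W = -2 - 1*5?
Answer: 160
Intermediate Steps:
W = -7 (W = -2 - 5 = -7)
L(I, E) = -8 + E
z(p) = -8/3 + 2*p/3 (z(p) = (p + (-8 + p))/3 = (-8 + 2*p)/3 = -8/3 + 2*p/3)
(z(0)*(-3))*w = ((-8/3 + (⅔)*0)*(-3))*20 = ((-8/3 + 0)*(-3))*20 = -8/3*(-3)*20 = 8*20 = 160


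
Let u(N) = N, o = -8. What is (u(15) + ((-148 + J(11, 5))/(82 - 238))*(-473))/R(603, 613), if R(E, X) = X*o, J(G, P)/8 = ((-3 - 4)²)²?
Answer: -1127215/95628 ≈ -11.788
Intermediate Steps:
J(G, P) = 19208 (J(G, P) = 8*((-3 - 4)²)² = 8*((-7)²)² = 8*49² = 8*2401 = 19208)
R(E, X) = -8*X (R(E, X) = X*(-8) = -8*X)
(u(15) + ((-148 + J(11, 5))/(82 - 238))*(-473))/R(603, 613) = (15 + ((-148 + 19208)/(82 - 238))*(-473))/((-8*613)) = (15 + (19060/(-156))*(-473))/(-4904) = (15 + (19060*(-1/156))*(-473))*(-1/4904) = (15 - 4765/39*(-473))*(-1/4904) = (15 + 2253845/39)*(-1/4904) = (2254430/39)*(-1/4904) = -1127215/95628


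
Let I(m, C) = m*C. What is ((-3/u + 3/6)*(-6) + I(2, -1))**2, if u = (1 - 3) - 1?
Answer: 121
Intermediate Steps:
u = -3 (u = -2 - 1 = -3)
I(m, C) = C*m
((-3/u + 3/6)*(-6) + I(2, -1))**2 = ((-3/(-3) + 3/6)*(-6) - 1*2)**2 = ((-3*(-1/3) + 3*(1/6))*(-6) - 2)**2 = ((1 + 1/2)*(-6) - 2)**2 = ((3/2)*(-6) - 2)**2 = (-9 - 2)**2 = (-11)**2 = 121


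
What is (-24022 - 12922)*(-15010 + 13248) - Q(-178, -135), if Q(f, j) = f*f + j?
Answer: 65063779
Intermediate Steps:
Q(f, j) = j + f**2 (Q(f, j) = f**2 + j = j + f**2)
(-24022 - 12922)*(-15010 + 13248) - Q(-178, -135) = (-24022 - 12922)*(-15010 + 13248) - (-135 + (-178)**2) = -36944*(-1762) - (-135 + 31684) = 65095328 - 1*31549 = 65095328 - 31549 = 65063779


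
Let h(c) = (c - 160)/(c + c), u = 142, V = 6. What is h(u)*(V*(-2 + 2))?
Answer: 0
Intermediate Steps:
h(c) = (-160 + c)/(2*c) (h(c) = (-160 + c)/((2*c)) = (-160 + c)*(1/(2*c)) = (-160 + c)/(2*c))
h(u)*(V*(-2 + 2)) = ((½)*(-160 + 142)/142)*(6*(-2 + 2)) = ((½)*(1/142)*(-18))*(6*0) = -9/142*0 = 0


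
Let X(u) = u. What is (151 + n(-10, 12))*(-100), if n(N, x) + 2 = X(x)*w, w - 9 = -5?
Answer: -19700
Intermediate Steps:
w = 4 (w = 9 - 5 = 4)
n(N, x) = -2 + 4*x (n(N, x) = -2 + x*4 = -2 + 4*x)
(151 + n(-10, 12))*(-100) = (151 + (-2 + 4*12))*(-100) = (151 + (-2 + 48))*(-100) = (151 + 46)*(-100) = 197*(-100) = -19700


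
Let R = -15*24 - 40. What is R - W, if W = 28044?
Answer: -28444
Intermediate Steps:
R = -400 (R = -360 - 40 = -400)
R - W = -400 - 1*28044 = -400 - 28044 = -28444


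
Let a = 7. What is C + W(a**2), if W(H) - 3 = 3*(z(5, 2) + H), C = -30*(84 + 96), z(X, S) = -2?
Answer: -5256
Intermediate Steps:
C = -5400 (C = -30*180 = -5400)
W(H) = -3 + 3*H (W(H) = 3 + 3*(-2 + H) = 3 + (-6 + 3*H) = -3 + 3*H)
C + W(a**2) = -5400 + (-3 + 3*7**2) = -5400 + (-3 + 3*49) = -5400 + (-3 + 147) = -5400 + 144 = -5256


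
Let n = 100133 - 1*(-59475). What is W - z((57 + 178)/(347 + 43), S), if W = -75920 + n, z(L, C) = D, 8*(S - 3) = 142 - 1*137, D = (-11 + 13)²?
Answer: 83684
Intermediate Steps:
D = 4 (D = 2² = 4)
n = 159608 (n = 100133 + 59475 = 159608)
S = 29/8 (S = 3 + (142 - 1*137)/8 = 3 + (142 - 137)/8 = 3 + (⅛)*5 = 3 + 5/8 = 29/8 ≈ 3.6250)
z(L, C) = 4
W = 83688 (W = -75920 + 159608 = 83688)
W - z((57 + 178)/(347 + 43), S) = 83688 - 1*4 = 83688 - 4 = 83684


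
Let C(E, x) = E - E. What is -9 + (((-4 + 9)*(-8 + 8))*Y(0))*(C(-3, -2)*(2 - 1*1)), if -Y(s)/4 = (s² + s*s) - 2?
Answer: -9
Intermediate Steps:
C(E, x) = 0
Y(s) = 8 - 8*s² (Y(s) = -4*((s² + s*s) - 2) = -4*((s² + s²) - 2) = -4*(2*s² - 2) = -4*(-2 + 2*s²) = 8 - 8*s²)
-9 + (((-4 + 9)*(-8 + 8))*Y(0))*(C(-3, -2)*(2 - 1*1)) = -9 + (((-4 + 9)*(-8 + 8))*(8 - 8*0²))*(0*(2 - 1*1)) = -9 + ((5*0)*(8 - 8*0))*(0*(2 - 1)) = -9 + (0*(8 + 0))*(0*1) = -9 + (0*8)*0 = -9 + 0*0 = -9 + 0 = -9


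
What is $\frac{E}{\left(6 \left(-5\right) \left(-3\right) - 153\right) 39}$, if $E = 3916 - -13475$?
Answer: $- \frac{5797}{819} \approx -7.0781$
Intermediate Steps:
$E = 17391$ ($E = 3916 + 13475 = 17391$)
$\frac{E}{\left(6 \left(-5\right) \left(-3\right) - 153\right) 39} = \frac{17391}{\left(6 \left(-5\right) \left(-3\right) - 153\right) 39} = \frac{17391}{\left(\left(-30\right) \left(-3\right) - 153\right) 39} = \frac{17391}{\left(90 - 153\right) 39} = \frac{17391}{\left(-63\right) 39} = \frac{17391}{-2457} = 17391 \left(- \frac{1}{2457}\right) = - \frac{5797}{819}$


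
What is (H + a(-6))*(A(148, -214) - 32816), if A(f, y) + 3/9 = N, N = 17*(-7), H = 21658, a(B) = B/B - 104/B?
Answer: -6425255374/9 ≈ -7.1392e+8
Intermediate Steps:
a(B) = 1 - 104/B
N = -119
A(f, y) = -358/3 (A(f, y) = -1/3 - 119 = -358/3)
(H + a(-6))*(A(148, -214) - 32816) = (21658 + (-104 - 6)/(-6))*(-358/3 - 32816) = (21658 - 1/6*(-110))*(-98806/3) = (21658 + 55/3)*(-98806/3) = (65029/3)*(-98806/3) = -6425255374/9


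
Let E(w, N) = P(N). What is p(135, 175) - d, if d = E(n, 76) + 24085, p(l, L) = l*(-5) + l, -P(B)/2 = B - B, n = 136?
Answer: -24625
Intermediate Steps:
P(B) = 0 (P(B) = -2*(B - B) = -2*0 = 0)
E(w, N) = 0
p(l, L) = -4*l (p(l, L) = -5*l + l = -4*l)
d = 24085 (d = 0 + 24085 = 24085)
p(135, 175) - d = -4*135 - 1*24085 = -540 - 24085 = -24625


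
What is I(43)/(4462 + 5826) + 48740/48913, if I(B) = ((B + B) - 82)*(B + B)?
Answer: 64782899/62902118 ≈ 1.0299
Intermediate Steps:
I(B) = 2*B*(-82 + 2*B) (I(B) = (2*B - 82)*(2*B) = (-82 + 2*B)*(2*B) = 2*B*(-82 + 2*B))
I(43)/(4462 + 5826) + 48740/48913 = (4*43*(-41 + 43))/(4462 + 5826) + 48740/48913 = (4*43*2)/10288 + 48740*(1/48913) = 344*(1/10288) + 48740/48913 = 43/1286 + 48740/48913 = 64782899/62902118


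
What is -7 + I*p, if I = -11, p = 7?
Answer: -84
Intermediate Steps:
-7 + I*p = -7 - 11*7 = -7 - 77 = -84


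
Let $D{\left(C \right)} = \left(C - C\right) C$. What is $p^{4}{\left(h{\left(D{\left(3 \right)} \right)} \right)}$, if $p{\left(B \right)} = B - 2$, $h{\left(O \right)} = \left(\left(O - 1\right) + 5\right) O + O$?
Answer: $16$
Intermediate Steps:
$D{\left(C \right)} = 0$ ($D{\left(C \right)} = 0 C = 0$)
$h{\left(O \right)} = O + O \left(4 + O\right)$ ($h{\left(O \right)} = \left(\left(-1 + O\right) + 5\right) O + O = \left(4 + O\right) O + O = O \left(4 + O\right) + O = O + O \left(4 + O\right)$)
$p{\left(B \right)} = -2 + B$
$p^{4}{\left(h{\left(D{\left(3 \right)} \right)} \right)} = \left(-2 + 0 \left(5 + 0\right)\right)^{4} = \left(-2 + 0 \cdot 5\right)^{4} = \left(-2 + 0\right)^{4} = \left(-2\right)^{4} = 16$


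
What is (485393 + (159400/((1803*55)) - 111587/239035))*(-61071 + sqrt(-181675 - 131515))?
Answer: -46844457509831288608/1580260385 + 2301147394499744*I*sqrt(313190)/4740781155 ≈ -2.9644e+10 + 2.7164e+8*I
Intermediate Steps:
(485393 + (159400/((1803*55)) - 111587/239035))*(-61071 + sqrt(-181675 - 131515)) = (485393 + (159400/99165 - 111587*1/239035))*(-61071 + sqrt(-313190)) = (485393 + (159400*(1/99165) - 111587/239035))*(-61071 + I*sqrt(313190)) = (485393 + (31880/19833 - 111587/239035))*(-61071 + I*sqrt(313190)) = (485393 + 5407330829/4740781155)*(-61071 + I*sqrt(313190)) = 2301147394499744*(-61071 + I*sqrt(313190))/4740781155 = -46844457509831288608/1580260385 + 2301147394499744*I*sqrt(313190)/4740781155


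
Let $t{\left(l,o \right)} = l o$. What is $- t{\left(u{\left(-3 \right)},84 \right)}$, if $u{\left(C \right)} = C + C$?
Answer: $504$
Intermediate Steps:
$u{\left(C \right)} = 2 C$
$- t{\left(u{\left(-3 \right)},84 \right)} = - 2 \left(-3\right) 84 = - \left(-6\right) 84 = \left(-1\right) \left(-504\right) = 504$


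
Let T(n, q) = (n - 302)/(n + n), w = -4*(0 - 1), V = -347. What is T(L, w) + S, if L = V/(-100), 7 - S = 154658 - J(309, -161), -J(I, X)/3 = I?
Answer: -108000985/694 ≈ -1.5562e+5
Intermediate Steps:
J(I, X) = -3*I
S = -155578 (S = 7 - (154658 - (-3)*309) = 7 - (154658 - 1*(-927)) = 7 - (154658 + 927) = 7 - 1*155585 = 7 - 155585 = -155578)
L = 347/100 (L = -347/(-100) = -347*(-1/100) = 347/100 ≈ 3.4700)
w = 4 (w = -4*(-1) = 4)
T(n, q) = (-302 + n)/(2*n) (T(n, q) = (-302 + n)/((2*n)) = (-302 + n)*(1/(2*n)) = (-302 + n)/(2*n))
T(L, w) + S = (-302 + 347/100)/(2*(347/100)) - 155578 = (1/2)*(100/347)*(-29853/100) - 155578 = -29853/694 - 155578 = -108000985/694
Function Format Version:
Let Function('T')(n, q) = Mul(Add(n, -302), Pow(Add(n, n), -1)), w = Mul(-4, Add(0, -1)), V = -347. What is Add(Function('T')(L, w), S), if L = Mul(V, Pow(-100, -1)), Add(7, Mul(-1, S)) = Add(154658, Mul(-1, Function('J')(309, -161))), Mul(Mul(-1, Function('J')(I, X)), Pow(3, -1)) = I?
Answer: Rational(-108000985, 694) ≈ -1.5562e+5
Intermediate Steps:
Function('J')(I, X) = Mul(-3, I)
S = -155578 (S = Add(7, Mul(-1, Add(154658, Mul(-1, Mul(-3, 309))))) = Add(7, Mul(-1, Add(154658, Mul(-1, -927)))) = Add(7, Mul(-1, Add(154658, 927))) = Add(7, Mul(-1, 155585)) = Add(7, -155585) = -155578)
L = Rational(347, 100) (L = Mul(-347, Pow(-100, -1)) = Mul(-347, Rational(-1, 100)) = Rational(347, 100) ≈ 3.4700)
w = 4 (w = Mul(-4, -1) = 4)
Function('T')(n, q) = Mul(Rational(1, 2), Pow(n, -1), Add(-302, n)) (Function('T')(n, q) = Mul(Add(-302, n), Pow(Mul(2, n), -1)) = Mul(Add(-302, n), Mul(Rational(1, 2), Pow(n, -1))) = Mul(Rational(1, 2), Pow(n, -1), Add(-302, n)))
Add(Function('T')(L, w), S) = Add(Mul(Rational(1, 2), Pow(Rational(347, 100), -1), Add(-302, Rational(347, 100))), -155578) = Add(Mul(Rational(1, 2), Rational(100, 347), Rational(-29853, 100)), -155578) = Add(Rational(-29853, 694), -155578) = Rational(-108000985, 694)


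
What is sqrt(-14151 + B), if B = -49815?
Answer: I*sqrt(63966) ≈ 252.92*I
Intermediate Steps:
sqrt(-14151 + B) = sqrt(-14151 - 49815) = sqrt(-63966) = I*sqrt(63966)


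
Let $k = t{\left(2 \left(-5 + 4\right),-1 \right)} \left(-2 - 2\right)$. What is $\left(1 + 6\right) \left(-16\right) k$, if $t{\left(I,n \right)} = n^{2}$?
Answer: $448$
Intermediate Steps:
$k = -4$ ($k = \left(-1\right)^{2} \left(-2 - 2\right) = 1 \left(-4\right) = -4$)
$\left(1 + 6\right) \left(-16\right) k = \left(1 + 6\right) \left(-16\right) \left(-4\right) = 7 \left(-16\right) \left(-4\right) = \left(-112\right) \left(-4\right) = 448$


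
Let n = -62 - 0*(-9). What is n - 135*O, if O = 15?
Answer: -2087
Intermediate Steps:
n = -62 (n = -62 - 1*0 = -62 + 0 = -62)
n - 135*O = -62 - 135*15 = -62 - 2025 = -2087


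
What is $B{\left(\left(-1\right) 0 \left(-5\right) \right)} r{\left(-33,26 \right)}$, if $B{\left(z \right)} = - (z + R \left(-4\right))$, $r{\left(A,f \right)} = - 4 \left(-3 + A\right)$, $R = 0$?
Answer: $0$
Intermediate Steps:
$r{\left(A,f \right)} = 12 - 4 A$
$B{\left(z \right)} = - z$ ($B{\left(z \right)} = - (z + 0 \left(-4\right)) = - (z + 0) = - z$)
$B{\left(\left(-1\right) 0 \left(-5\right) \right)} r{\left(-33,26 \right)} = - \left(-1\right) 0 \left(-5\right) \left(12 - -132\right) = - 0 \left(-5\right) \left(12 + 132\right) = \left(-1\right) 0 \cdot 144 = 0 \cdot 144 = 0$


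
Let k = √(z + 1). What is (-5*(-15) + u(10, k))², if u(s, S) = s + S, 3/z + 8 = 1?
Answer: 50579/7 + 340*√7/7 ≈ 7354.1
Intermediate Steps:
z = -3/7 (z = 3/(-8 + 1) = 3/(-7) = 3*(-⅐) = -3/7 ≈ -0.42857)
k = 2*√7/7 (k = √(-3/7 + 1) = √(4/7) = 2*√7/7 ≈ 0.75593)
u(s, S) = S + s
(-5*(-15) + u(10, k))² = (-5*(-15) + (2*√7/7 + 10))² = (-1*(-75) + (10 + 2*√7/7))² = (75 + (10 + 2*√7/7))² = (85 + 2*√7/7)²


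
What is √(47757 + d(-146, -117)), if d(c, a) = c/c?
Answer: √47758 ≈ 218.54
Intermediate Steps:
d(c, a) = 1
√(47757 + d(-146, -117)) = √(47757 + 1) = √47758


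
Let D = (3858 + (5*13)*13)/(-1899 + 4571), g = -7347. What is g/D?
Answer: -19631184/4703 ≈ -4174.2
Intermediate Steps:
D = 4703/2672 (D = (3858 + 65*13)/2672 = (3858 + 845)*(1/2672) = 4703*(1/2672) = 4703/2672 ≈ 1.7601)
g/D = -7347/4703/2672 = -7347*2672/4703 = -19631184/4703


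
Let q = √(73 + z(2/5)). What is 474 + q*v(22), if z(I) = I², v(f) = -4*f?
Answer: 474 - 88*√1829/5 ≈ -278.70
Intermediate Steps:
q = √1829/5 (q = √(73 + (2/5)²) = √(73 + (2*(⅕))²) = √(73 + (⅖)²) = √(73 + 4/25) = √(1829/25) = √1829/5 ≈ 8.5534)
474 + q*v(22) = 474 + (√1829/5)*(-4*22) = 474 + (√1829/5)*(-88) = 474 - 88*√1829/5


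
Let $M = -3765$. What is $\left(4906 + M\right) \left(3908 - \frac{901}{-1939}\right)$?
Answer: $\frac{1235297619}{277} \approx 4.4596 \cdot 10^{6}$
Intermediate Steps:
$\left(4906 + M\right) \left(3908 - \frac{901}{-1939}\right) = \left(4906 - 3765\right) \left(3908 - \frac{901}{-1939}\right) = 1141 \left(3908 - - \frac{901}{1939}\right) = 1141 \left(3908 + \frac{901}{1939}\right) = 1141 \cdot \frac{7578513}{1939} = \frac{1235297619}{277}$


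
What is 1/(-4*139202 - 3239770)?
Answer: -1/3796578 ≈ -2.6340e-7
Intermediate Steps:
1/(-4*139202 - 3239770) = 1/(-556808 - 3239770) = 1/(-3796578) = -1/3796578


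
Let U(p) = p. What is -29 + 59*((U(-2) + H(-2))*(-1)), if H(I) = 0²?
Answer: 89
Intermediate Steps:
H(I) = 0
-29 + 59*((U(-2) + H(-2))*(-1)) = -29 + 59*((-2 + 0)*(-1)) = -29 + 59*(-2*(-1)) = -29 + 59*2 = -29 + 118 = 89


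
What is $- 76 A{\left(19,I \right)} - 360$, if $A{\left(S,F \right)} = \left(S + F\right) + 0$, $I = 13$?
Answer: $-2792$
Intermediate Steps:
$A{\left(S,F \right)} = F + S$ ($A{\left(S,F \right)} = \left(F + S\right) + 0 = F + S$)
$- 76 A{\left(19,I \right)} - 360 = - 76 \left(13 + 19\right) - 360 = \left(-76\right) 32 - 360 = -2432 - 360 = -2792$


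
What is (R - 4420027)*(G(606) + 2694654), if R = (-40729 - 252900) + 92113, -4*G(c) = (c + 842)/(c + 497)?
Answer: -13736163969229000/1103 ≈ -1.2453e+13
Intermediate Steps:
G(c) = -(842 + c)/(4*(497 + c)) (G(c) = -(c + 842)/(4*(c + 497)) = -(842 + c)/(4*(497 + c)))
R = -201516 (R = -293629 + 92113 = -201516)
(R - 4420027)*(G(606) + 2694654) = (-201516 - 4420027)*((-842 - 1*606)/(4*(497 + 606)) + 2694654) = -4621543*((1/4)*(-842 - 606)/1103 + 2694654) = -4621543*((1/4)*(1/1103)*(-1448) + 2694654) = -4621543*(-362/1103 + 2694654) = -4621543*2972203000/1103 = -13736163969229000/1103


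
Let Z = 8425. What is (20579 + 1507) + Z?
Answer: 30511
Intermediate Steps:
(20579 + 1507) + Z = (20579 + 1507) + 8425 = 22086 + 8425 = 30511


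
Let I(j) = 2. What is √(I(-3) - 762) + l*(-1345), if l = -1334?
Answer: 1794230 + 2*I*√190 ≈ 1.7942e+6 + 27.568*I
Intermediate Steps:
√(I(-3) - 762) + l*(-1345) = √(2 - 762) - 1334*(-1345) = √(-760) + 1794230 = 2*I*√190 + 1794230 = 1794230 + 2*I*√190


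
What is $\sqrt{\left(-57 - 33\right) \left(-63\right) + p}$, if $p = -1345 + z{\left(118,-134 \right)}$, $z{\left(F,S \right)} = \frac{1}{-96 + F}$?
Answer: $\frac{\sqrt{2093322}}{22} \approx 65.765$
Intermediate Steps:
$p = - \frac{29589}{22}$ ($p = -1345 + \frac{1}{-96 + 118} = -1345 + \frac{1}{22} = - \frac{29589}{22} \approx -1345.0$)
$\sqrt{\left(-57 - 33\right) \left(-63\right) + p} = \sqrt{\left(-57 - 33\right) \left(-63\right) - \frac{29589}{22}} = \sqrt{\left(-90\right) \left(-63\right) - \frac{29589}{22}} = \sqrt{5670 - \frac{29589}{22}} = \sqrt{\frac{95151}{22}} = \frac{\sqrt{2093322}}{22}$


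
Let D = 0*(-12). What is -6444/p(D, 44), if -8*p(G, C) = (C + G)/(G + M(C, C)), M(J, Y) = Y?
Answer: 51552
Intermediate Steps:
D = 0
p(G, C) = -1/8 (p(G, C) = -(C + G)/(8*(G + C)) = -(C + G)/(8*(C + G)) = -1/8*1 = -1/8)
-6444/p(D, 44) = -6444/(-1/8) = -6444*(-8) = 51552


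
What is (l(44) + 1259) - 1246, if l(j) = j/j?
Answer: 14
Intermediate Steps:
l(j) = 1
(l(44) + 1259) - 1246 = (1 + 1259) - 1246 = 1260 - 1246 = 14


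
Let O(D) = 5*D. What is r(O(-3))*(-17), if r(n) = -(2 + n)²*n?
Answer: -43095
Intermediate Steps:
r(n) = -n*(2 + n)²
r(O(-3))*(-17) = -5*(-3)*(2 + 5*(-3))²*(-17) = -1*(-15)*(2 - 15)²*(-17) = -1*(-15)*(-13)²*(-17) = -1*(-15)*169*(-17) = 2535*(-17) = -43095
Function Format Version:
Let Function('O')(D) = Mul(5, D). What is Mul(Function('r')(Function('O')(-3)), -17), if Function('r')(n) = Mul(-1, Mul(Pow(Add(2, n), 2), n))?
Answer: -43095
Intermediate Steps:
Function('r')(n) = Mul(-1, n, Pow(Add(2, n), 2)) (Function('r')(n) = Mul(-1, Mul(n, Pow(Add(2, n), 2))) = Mul(-1, n, Pow(Add(2, n), 2)))
Mul(Function('r')(Function('O')(-3)), -17) = Mul(Mul(-1, Mul(5, -3), Pow(Add(2, Mul(5, -3)), 2)), -17) = Mul(Mul(-1, -15, Pow(Add(2, -15), 2)), -17) = Mul(Mul(-1, -15, Pow(-13, 2)), -17) = Mul(Mul(-1, -15, 169), -17) = Mul(2535, -17) = -43095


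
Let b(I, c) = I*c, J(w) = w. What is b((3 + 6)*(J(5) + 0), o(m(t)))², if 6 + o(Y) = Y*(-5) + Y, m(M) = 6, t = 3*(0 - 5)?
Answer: 1822500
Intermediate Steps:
t = -15 (t = 3*(-5) = -15)
o(Y) = -6 - 4*Y (o(Y) = -6 + (Y*(-5) + Y) = -6 + (-5*Y + Y) = -6 - 4*Y)
b((3 + 6)*(J(5) + 0), o(m(t)))² = (((3 + 6)*(5 + 0))*(-6 - 4*6))² = ((9*5)*(-6 - 24))² = (45*(-30))² = (-1350)² = 1822500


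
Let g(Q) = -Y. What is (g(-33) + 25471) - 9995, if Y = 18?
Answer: 15458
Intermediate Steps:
g(Q) = -18 (g(Q) = -1*18 = -18)
(g(-33) + 25471) - 9995 = (-18 + 25471) - 9995 = 25453 - 9995 = 15458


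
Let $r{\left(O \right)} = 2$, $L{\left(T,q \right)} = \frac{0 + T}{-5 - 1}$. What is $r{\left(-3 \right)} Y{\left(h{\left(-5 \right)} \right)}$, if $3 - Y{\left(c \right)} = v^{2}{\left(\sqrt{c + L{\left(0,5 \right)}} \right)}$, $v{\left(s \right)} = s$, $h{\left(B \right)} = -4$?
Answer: $14$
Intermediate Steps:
$L{\left(T,q \right)} = - \frac{T}{6}$ ($L{\left(T,q \right)} = \frac{T}{-6} = T \left(- \frac{1}{6}\right) = - \frac{T}{6}$)
$Y{\left(c \right)} = 3 - c$ ($Y{\left(c \right)} = 3 - \left(\sqrt{c - 0}\right)^{2} = 3 - \left(\sqrt{c + 0}\right)^{2} = 3 - \left(\sqrt{c}\right)^{2} = 3 - c$)
$r{\left(-3 \right)} Y{\left(h{\left(-5 \right)} \right)} = 2 \left(3 - -4\right) = 2 \left(3 + 4\right) = 2 \cdot 7 = 14$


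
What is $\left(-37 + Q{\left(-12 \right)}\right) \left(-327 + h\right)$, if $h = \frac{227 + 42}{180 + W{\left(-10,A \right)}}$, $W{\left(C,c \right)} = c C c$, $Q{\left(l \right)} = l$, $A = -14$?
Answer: $\frac{28534121}{1780} \approx 16030.0$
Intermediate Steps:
$W{\left(C,c \right)} = C c^{2}$
$h = - \frac{269}{1780}$ ($h = \frac{227 + 42}{180 - 10 \left(-14\right)^{2}} = \frac{269}{180 - 1960} = \frac{269}{-1780} = 269 \left(- \frac{1}{1780}\right) = - \frac{269}{1780} \approx -0.15112$)
$\left(-37 + Q{\left(-12 \right)}\right) \left(-327 + h\right) = \left(-37 - 12\right) \left(-327 - \frac{269}{1780}\right) = \left(-49\right) \left(- \frac{582329}{1780}\right) = \frac{28534121}{1780}$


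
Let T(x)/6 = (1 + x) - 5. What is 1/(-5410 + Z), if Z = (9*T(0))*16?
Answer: -1/8866 ≈ -0.00011279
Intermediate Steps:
T(x) = -24 + 6*x (T(x) = 6*((1 + x) - 5) = 6*(-4 + x) = -24 + 6*x)
Z = -3456 (Z = (9*(-24 + 6*0))*16 = (9*(-24 + 0))*16 = (9*(-24))*16 = -216*16 = -3456)
1/(-5410 + Z) = 1/(-5410 - 3456) = 1/(-8866) = -1/8866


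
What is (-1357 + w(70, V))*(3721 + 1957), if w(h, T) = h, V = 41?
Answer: -7307586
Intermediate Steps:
(-1357 + w(70, V))*(3721 + 1957) = (-1357 + 70)*(3721 + 1957) = -1287*5678 = -7307586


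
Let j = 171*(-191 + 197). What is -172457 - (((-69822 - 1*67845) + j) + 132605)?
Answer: -168421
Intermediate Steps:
j = 1026 (j = 171*6 = 1026)
-172457 - (((-69822 - 1*67845) + j) + 132605) = -172457 - (((-69822 - 1*67845) + 1026) + 132605) = -172457 - (((-69822 - 67845) + 1026) + 132605) = -172457 - ((-137667 + 1026) + 132605) = -172457 - (-136641 + 132605) = -172457 - 1*(-4036) = -172457 + 4036 = -168421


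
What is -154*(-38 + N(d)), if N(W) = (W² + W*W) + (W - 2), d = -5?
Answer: -770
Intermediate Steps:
N(W) = -2 + W + 2*W² (N(W) = (W² + W²) + (-2 + W) = 2*W² + (-2 + W) = -2 + W + 2*W²)
-154*(-38 + N(d)) = -154*(-38 + (-2 - 5 + 2*(-5)²)) = -154*(-38 + (-2 - 5 + 2*25)) = -154*(-38 + (-2 - 5 + 50)) = -154*(-38 + 43) = -154*5 = -770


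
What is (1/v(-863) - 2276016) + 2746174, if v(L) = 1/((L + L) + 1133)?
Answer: 469565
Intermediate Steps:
v(L) = 1/(1133 + 2*L) (v(L) = 1/(2*L + 1133) = 1/(1133 + 2*L))
(1/v(-863) - 2276016) + 2746174 = (1/(1/(1133 + 2*(-863))) - 2276016) + 2746174 = (1/(1/(1133 - 1726)) - 2276016) + 2746174 = (1/(1/(-593)) - 2276016) + 2746174 = (1/(-1/593) - 2276016) + 2746174 = (-593 - 2276016) + 2746174 = -2276609 + 2746174 = 469565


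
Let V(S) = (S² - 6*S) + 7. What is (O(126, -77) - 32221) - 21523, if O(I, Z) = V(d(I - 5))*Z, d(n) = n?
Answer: -1125738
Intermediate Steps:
V(S) = 7 + S² - 6*S
O(I, Z) = Z*(37 + (-5 + I)² - 6*I) (O(I, Z) = (7 + (I - 5)² - 6*(I - 5))*Z = (7 + (-5 + I)² - 6*(-5 + I))*Z = (7 + (-5 + I)² + (30 - 6*I))*Z = (37 + (-5 + I)² - 6*I)*Z = Z*(37 + (-5 + I)² - 6*I))
(O(126, -77) - 32221) - 21523 = (-77*(62 + 126² - 16*126) - 32221) - 21523 = (-77*(62 + 15876 - 2016) - 32221) - 21523 = (-77*13922 - 32221) - 21523 = (-1071994 - 32221) - 21523 = -1104215 - 21523 = -1125738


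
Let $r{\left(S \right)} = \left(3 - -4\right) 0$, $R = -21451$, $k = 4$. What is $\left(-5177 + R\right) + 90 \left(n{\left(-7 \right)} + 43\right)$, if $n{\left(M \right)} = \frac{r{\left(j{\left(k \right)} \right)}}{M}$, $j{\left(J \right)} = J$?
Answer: $-22758$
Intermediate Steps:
$r{\left(S \right)} = 0$ ($r{\left(S \right)} = \left(3 + 4\right) 0 = 7 \cdot 0 = 0$)
$n{\left(M \right)} = 0$ ($n{\left(M \right)} = \frac{0}{M} = 0$)
$\left(-5177 + R\right) + 90 \left(n{\left(-7 \right)} + 43\right) = \left(-5177 - 21451\right) + 90 \left(0 + 43\right) = -26628 + 90 \cdot 43 = -26628 + 3870 = -22758$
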